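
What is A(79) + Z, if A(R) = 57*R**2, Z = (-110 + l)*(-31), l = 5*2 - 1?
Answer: 358868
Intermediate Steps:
l = 9 (l = 10 - 1 = 9)
Z = 3131 (Z = (-110 + 9)*(-31) = -101*(-31) = 3131)
A(79) + Z = 57*79**2 + 3131 = 57*6241 + 3131 = 355737 + 3131 = 358868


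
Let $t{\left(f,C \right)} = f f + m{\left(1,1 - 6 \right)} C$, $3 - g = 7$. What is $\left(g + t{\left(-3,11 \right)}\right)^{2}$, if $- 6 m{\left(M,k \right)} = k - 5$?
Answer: $\frac{4900}{9} \approx 544.44$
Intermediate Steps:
$g = -4$ ($g = 3 - 7 = -4$)
$m{\left(M,k \right)} = \frac{5}{6} - \frac{k}{6}$ ($m{\left(M,k \right)} = - \frac{k - 5}{6} = - \frac{-5 + k}{6} = \frac{5}{6} - \frac{k}{6}$)
$t{\left(f,C \right)} = f^{2} + \frac{5 C}{3}$ ($t{\left(f,C \right)} = f f + \left(\frac{5}{6} - \frac{1 - 6}{6}\right) C = f^{2} + \left(\frac{5}{6} - \frac{1 - 6}{6}\right) C = f^{2} + \left(\frac{5}{6} - - \frac{5}{6}\right) C = f^{2} + \left(\frac{5}{6} + \frac{5}{6}\right) C = f^{2} + \frac{5 C}{3}$)
$\left(g + t{\left(-3,11 \right)}\right)^{2} = \left(-4 + \left(\left(-3\right)^{2} + \frac{5}{3} \cdot 11\right)\right)^{2} = \left(-4 + \left(9 + \frac{55}{3}\right)\right)^{2} = \left(-4 + \frac{82}{3}\right)^{2} = \left(\frac{70}{3}\right)^{2} = \frac{4900}{9}$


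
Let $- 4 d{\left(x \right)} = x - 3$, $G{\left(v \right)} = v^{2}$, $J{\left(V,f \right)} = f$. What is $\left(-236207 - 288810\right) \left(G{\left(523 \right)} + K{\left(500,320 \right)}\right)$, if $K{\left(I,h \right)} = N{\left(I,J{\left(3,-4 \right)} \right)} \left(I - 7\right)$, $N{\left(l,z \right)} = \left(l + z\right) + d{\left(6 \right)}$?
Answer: $- \frac{1087178427733}{4} \approx -2.7179 \cdot 10^{11}$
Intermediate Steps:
$d{\left(x \right)} = \frac{3}{4} - \frac{x}{4}$ ($d{\left(x \right)} = - \frac{x - 3}{4} = - \frac{-3 + x}{4} = \frac{3}{4} - \frac{x}{4}$)
$N{\left(l,z \right)} = - \frac{3}{4} + l + z$ ($N{\left(l,z \right)} = \left(l + z\right) + \left(\frac{3}{4} - \frac{3}{2}\right) = \left(l + z\right) - \frac{3}{4} = - \frac{3}{4} + l + z$)
$K{\left(I,h \right)} = \left(-7 + I\right) \left(- \frac{19}{4} + I\right)$ ($K{\left(I,h \right)} = \left(- \frac{3}{4} + I - 4\right) \left(I - 7\right) = \left(- \frac{19}{4} + I\right) \left(-7 + I\right) = \left(-7 + I\right) \left(- \frac{19}{4} + I\right)$)
$\left(-236207 - 288810\right) \left(G{\left(523 \right)} + K{\left(500,320 \right)}\right) = \left(-236207 - 288810\right) \left(523^{2} + \frac{\left(-19 + 4 \cdot 500\right) \left(-7 + 500\right)}{4}\right) = - 525017 \left(273529 + \frac{1}{4} \left(-19 + 2000\right) 493\right) = - 525017 \left(273529 + \frac{1}{4} \cdot 1981 \cdot 493\right) = - 525017 \left(273529 + \frac{976633}{4}\right) = \left(-525017\right) \frac{2070749}{4} = - \frac{1087178427733}{4}$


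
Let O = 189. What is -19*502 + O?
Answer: -9349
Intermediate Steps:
-19*502 + O = -19*502 + 189 = -9538 + 189 = -9349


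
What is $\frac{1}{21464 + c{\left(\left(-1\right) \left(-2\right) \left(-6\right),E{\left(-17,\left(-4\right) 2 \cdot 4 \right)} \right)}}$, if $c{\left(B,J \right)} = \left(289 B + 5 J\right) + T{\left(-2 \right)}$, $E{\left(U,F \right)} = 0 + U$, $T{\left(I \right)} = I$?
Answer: $\frac{1}{17909} \approx 5.5838 \cdot 10^{-5}$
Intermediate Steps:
$E{\left(U,F \right)} = U$
$c{\left(B,J \right)} = -2 + 5 J + 289 B$ ($c{\left(B,J \right)} = \left(289 B + 5 J\right) - 2 = \left(5 J + 289 B\right) - 2 = -2 + 5 J + 289 B$)
$\frac{1}{21464 + c{\left(\left(-1\right) \left(-2\right) \left(-6\right),E{\left(-17,\left(-4\right) 2 \cdot 4 \right)} \right)}} = \frac{1}{21464 + \left(-2 + 5 \left(-17\right) + 289 \left(-1\right) \left(-2\right) \left(-6\right)\right)} = \frac{1}{21464 - \left(87 - 578 \left(-6\right)\right)} = \frac{1}{21464 - 3555} = \frac{1}{17909}$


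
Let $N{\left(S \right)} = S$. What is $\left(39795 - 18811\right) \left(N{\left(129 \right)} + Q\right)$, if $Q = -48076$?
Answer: $-1006119848$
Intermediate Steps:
$\left(39795 - 18811\right) \left(N{\left(129 \right)} + Q\right) = \left(39795 - 18811\right) \left(129 - 48076\right) = 20984 \left(-47947\right) = -1006119848$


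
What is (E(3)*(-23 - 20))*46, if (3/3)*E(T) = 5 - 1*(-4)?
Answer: -17802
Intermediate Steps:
E(T) = 9 (E(T) = 5 - 1*(-4) = 5 + 4 = 9)
(E(3)*(-23 - 20))*46 = (9*(-23 - 20))*46 = (9*(-43))*46 = -387*46 = -17802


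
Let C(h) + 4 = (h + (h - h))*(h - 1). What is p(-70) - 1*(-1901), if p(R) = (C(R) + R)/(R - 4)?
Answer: 67889/37 ≈ 1834.8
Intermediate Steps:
C(h) = -4 + h*(-1 + h) (C(h) = -4 + (h + (h - h))*(h - 1) = -4 + (h + 0)*(-1 + h) = -4 + h*(-1 + h))
p(R) = (-4 + R²)/(-4 + R) (p(R) = ((-4 + R² - R) + R)/(R - 4) = (-4 + R²)/(-4 + R))
p(-70) - 1*(-1901) = (-4 + (-70)²)/(-4 - 70) - 1*(-1901) = (-4 + 4900)/(-74) + 1901 = -1/74*4896 + 1901 = -2448/37 + 1901 = 67889/37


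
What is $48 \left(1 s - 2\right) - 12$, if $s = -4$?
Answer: $-300$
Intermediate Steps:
$48 \left(1 s - 2\right) - 12 = 48 \left(1 \left(-4\right) - 2\right) - 12 = 48 \left(-4 - 2\right) - 12 = 48 \left(-6\right) - 12 = -288 - 12 = -300$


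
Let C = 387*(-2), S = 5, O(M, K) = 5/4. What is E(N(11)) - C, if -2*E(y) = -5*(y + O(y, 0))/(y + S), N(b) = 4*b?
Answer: 304313/392 ≈ 776.31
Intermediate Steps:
O(M, K) = 5/4 (O(M, K) = 5*(¼) = 5/4)
C = -774
E(y) = 5*(5/4 + y)/(2*(5 + y)) (E(y) = -(-5)*(y + 5/4)/(y + 5)/2 = -(-5)*(5/4 + y)/(5 + y)/2 = -(-5)*(5/4 + y)/(2*(5 + y)) = 5*(5/4 + y)/(2*(5 + y)))
E(N(11)) - C = 5*(5 + 4*(4*11))/(8*(5 + 4*11)) - 1*(-774) = 5*(5 + 4*44)/(8*(5 + 44)) + 774 = (5/8)*(5 + 176)/49 + 774 = (5/8)*(1/49)*181 + 774 = 905/392 + 774 = 304313/392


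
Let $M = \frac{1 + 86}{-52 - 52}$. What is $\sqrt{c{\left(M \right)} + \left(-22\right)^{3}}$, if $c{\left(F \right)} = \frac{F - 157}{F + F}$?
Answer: $\frac{i \sqrt{319522638}}{174} \approx 102.73 i$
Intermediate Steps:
$M = - \frac{87}{104}$ ($M = \frac{87}{-104} = 87 \left(- \frac{1}{104}\right) = - \frac{87}{104} \approx -0.83654$)
$c{\left(F \right)} = \frac{-157 + F}{2 F}$
$\sqrt{c{\left(M \right)} + \left(-22\right)^{3}} = \sqrt{\frac{-157 - \frac{87}{104}}{2 \left(- \frac{87}{104}\right)} + \left(-22\right)^{3}} = \sqrt{\frac{1}{2} \left(- \frac{104}{87}\right) \left(- \frac{16415}{104}\right) - 10648} = \sqrt{\frac{16415}{174} - 10648} = \sqrt{- \frac{1836337}{174}} = \frac{i \sqrt{319522638}}{174}$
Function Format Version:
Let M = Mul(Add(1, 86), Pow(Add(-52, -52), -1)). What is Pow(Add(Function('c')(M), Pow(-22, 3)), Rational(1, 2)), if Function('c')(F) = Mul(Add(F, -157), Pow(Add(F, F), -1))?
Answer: Mul(Rational(1, 174), I, Pow(319522638, Rational(1, 2))) ≈ Mul(102.73, I)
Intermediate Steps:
M = Rational(-87, 104) (M = Mul(87, Pow(-104, -1)) = Mul(87, Rational(-1, 104)) = Rational(-87, 104) ≈ -0.83654)
Function('c')(F) = Mul(Rational(1, 2), Pow(F, -1), Add(-157, F)) (Function('c')(F) = Mul(Add(-157, F), Pow(Mul(2, F), -1)) = Mul(Add(-157, F), Mul(Rational(1, 2), Pow(F, -1))) = Mul(Rational(1, 2), Pow(F, -1), Add(-157, F)))
Pow(Add(Function('c')(M), Pow(-22, 3)), Rational(1, 2)) = Pow(Add(Mul(Rational(1, 2), Pow(Rational(-87, 104), -1), Add(-157, Rational(-87, 104))), Pow(-22, 3)), Rational(1, 2)) = Pow(Add(Mul(Rational(1, 2), Rational(-104, 87), Rational(-16415, 104)), -10648), Rational(1, 2)) = Pow(Add(Rational(16415, 174), -10648), Rational(1, 2)) = Pow(Rational(-1836337, 174), Rational(1, 2)) = Mul(Rational(1, 174), I, Pow(319522638, Rational(1, 2)))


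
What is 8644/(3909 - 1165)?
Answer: 2161/686 ≈ 3.1501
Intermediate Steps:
8644/(3909 - 1165) = 8644/2744 = 8644*(1/2744) = 2161/686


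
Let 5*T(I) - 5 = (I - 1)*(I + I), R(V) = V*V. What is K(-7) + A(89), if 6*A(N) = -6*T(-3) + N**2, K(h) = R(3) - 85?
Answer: 37151/30 ≈ 1238.4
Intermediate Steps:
R(V) = V**2
T(I) = 1 + 2*I*(-1 + I)/5 (T(I) = 1 + ((I - 1)*(I + I))/5 = 1 + ((-1 + I)*(2*I))/5 = 1 + (2*I*(-1 + I))/5 = 1 + 2*I*(-1 + I)/5)
K(h) = -76 (K(h) = 3**2 - 85 = 9 - 85 = -76)
A(N) = -29/5 + N**2/6 (A(N) = (-6*(1 - 2/5*(-3) + (2/5)*(-3)**2) + N**2)/6 = (-6*(1 + 6/5 + (2/5)*9) + N**2)/6 = (-6*(1 + 6/5 + 18/5) + N**2)/6 = (-6*29/5 + N**2)/6 = (-174/5 + N**2)/6 = -29/5 + N**2/6)
K(-7) + A(89) = -76 + (-29/5 + (1/6)*89**2) = -76 + (-29/5 + (1/6)*7921) = -76 + (-29/5 + 7921/6) = -76 + 39431/30 = 37151/30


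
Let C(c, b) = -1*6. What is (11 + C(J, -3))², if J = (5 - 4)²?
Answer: 25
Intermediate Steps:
J = 1 (J = 1² = 1)
C(c, b) = -6
(11 + C(J, -3))² = (11 - 6)² = 5² = 25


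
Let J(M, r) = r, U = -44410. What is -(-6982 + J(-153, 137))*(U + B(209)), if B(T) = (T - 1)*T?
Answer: -6420610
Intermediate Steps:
B(T) = T*(-1 + T) (B(T) = (-1 + T)*T = T*(-1 + T))
-(-6982 + J(-153, 137))*(U + B(209)) = -(-6982 + 137)*(-44410 + 209*(-1 + 209)) = -(-6845)*(-44410 + 209*208) = -(-6845)*(-44410 + 43472) = -(-6845)*(-938) = -1*6420610 = -6420610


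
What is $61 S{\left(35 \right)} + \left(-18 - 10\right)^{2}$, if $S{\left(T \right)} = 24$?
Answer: $2248$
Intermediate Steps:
$61 S{\left(35 \right)} + \left(-18 - 10\right)^{2} = 61 \cdot 24 + \left(-18 - 10\right)^{2} = 1464 + \left(-28\right)^{2} = 1464 + 784 = 2248$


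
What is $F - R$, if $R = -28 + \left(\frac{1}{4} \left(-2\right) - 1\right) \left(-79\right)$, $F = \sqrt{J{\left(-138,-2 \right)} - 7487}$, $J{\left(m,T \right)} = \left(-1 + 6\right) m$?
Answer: $- \frac{181}{2} + i \sqrt{8177} \approx -90.5 + 90.427 i$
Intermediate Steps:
$J{\left(m,T \right)} = 5 m$
$F = i \sqrt{8177}$ ($F = \sqrt{5 \left(-138\right) - 7487} = \sqrt{-690 - 7487} = \sqrt{-8177} = i \sqrt{8177} \approx 90.427 i$)
$R = \frac{181}{2}$ ($R = -28 + \left(\frac{1}{4} \left(-2\right) - 1\right) \left(-79\right) = -28 + \left(- \frac{1}{2} - 1\right) \left(-79\right) = -28 - - \frac{237}{2} = -28 + \frac{237}{2} = \frac{181}{2} \approx 90.5$)
$F - R = i \sqrt{8177} - \frac{181}{2} = - \frac{181}{2} + i \sqrt{8177}$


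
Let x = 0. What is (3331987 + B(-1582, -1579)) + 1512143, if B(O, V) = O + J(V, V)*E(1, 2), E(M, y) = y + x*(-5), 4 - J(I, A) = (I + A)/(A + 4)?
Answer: 7627019384/1575 ≈ 4.8426e+6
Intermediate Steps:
J(I, A) = 4 - (A + I)/(4 + A) (J(I, A) = 4 - (I + A)/(A + 4) = 4 - (A + I)/(4 + A))
E(M, y) = y (E(M, y) = y + 0*(-5) = y + 0 = y)
B(O, V) = O + 2*(16 + 2*V)/(4 + V) (B(O, V) = O + ((16 - V + 3*V)/(4 + V))*2 = O + ((16 + 2*V)/(4 + V))*2 = O + 2*(16 + 2*V)/(4 + V))
(3331987 + B(-1582, -1579)) + 1512143 = (3331987 + (32 + 4*(-1579) - 1582*(4 - 1579))/(4 - 1579)) + 1512143 = (3331987 + (32 - 6316 - 1582*(-1575))/(-1575)) + 1512143 = (3331987 - (32 - 6316 + 2491650)/1575) + 1512143 = (3331987 - 1/1575*2485366) + 1512143 = (3331987 - 2485366/1575) + 1512143 = 5245394159/1575 + 1512143 = 7627019384/1575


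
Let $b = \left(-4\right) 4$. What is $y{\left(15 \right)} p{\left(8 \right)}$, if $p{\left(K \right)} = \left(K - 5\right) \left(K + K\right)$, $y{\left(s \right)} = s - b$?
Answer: $1488$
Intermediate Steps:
$b = -16$
$y{\left(s \right)} = 16 + s$ ($y{\left(s \right)} = s - -16 = s + 16 = 16 + s$)
$p{\left(K \right)} = 2 K \left(-5 + K\right)$ ($p{\left(K \right)} = \left(-5 + K\right) 2 K = 2 K \left(-5 + K\right)$)
$y{\left(15 \right)} p{\left(8 \right)} = \left(16 + 15\right) 2 \cdot 8 \left(-5 + 8\right) = 31 \cdot 2 \cdot 8 \cdot 3 = 31 \cdot 48 = 1488$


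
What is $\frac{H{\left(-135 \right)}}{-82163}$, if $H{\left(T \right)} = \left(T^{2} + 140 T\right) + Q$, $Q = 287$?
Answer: $\frac{388}{82163} \approx 0.0047223$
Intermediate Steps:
$H{\left(T \right)} = 287 + T^{2} + 140 T$ ($H{\left(T \right)} = \left(T^{2} + 140 T\right) + 287 = 287 + T^{2} + 140 T$)
$\frac{H{\left(-135 \right)}}{-82163} = \frac{287 + \left(-135\right)^{2} + 140 \left(-135\right)}{-82163} = \left(287 + 18225 - 18900\right) \left(- \frac{1}{82163}\right) = \left(-388\right) \left(- \frac{1}{82163}\right) = \frac{388}{82163}$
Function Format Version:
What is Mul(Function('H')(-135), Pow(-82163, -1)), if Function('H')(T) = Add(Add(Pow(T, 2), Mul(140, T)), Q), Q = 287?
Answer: Rational(388, 82163) ≈ 0.0047223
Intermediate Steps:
Function('H')(T) = Add(287, Pow(T, 2), Mul(140, T)) (Function('H')(T) = Add(Add(Pow(T, 2), Mul(140, T)), 287) = Add(287, Pow(T, 2), Mul(140, T)))
Mul(Function('H')(-135), Pow(-82163, -1)) = Mul(Add(287, Pow(-135, 2), Mul(140, -135)), Pow(-82163, -1)) = Mul(Add(287, 18225, -18900), Rational(-1, 82163)) = Mul(-388, Rational(-1, 82163)) = Rational(388, 82163)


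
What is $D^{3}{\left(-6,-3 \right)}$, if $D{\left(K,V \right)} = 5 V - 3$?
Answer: $-5832$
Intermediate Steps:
$D{\left(K,V \right)} = -3 + 5 V$
$D^{3}{\left(-6,-3 \right)} = \left(-3 + 5 \left(-3\right)\right)^{3} = \left(-3 - 15\right)^{3} = \left(-18\right)^{3} = -5832$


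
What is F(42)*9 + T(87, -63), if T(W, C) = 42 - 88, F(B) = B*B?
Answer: 15830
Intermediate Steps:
F(B) = B**2
T(W, C) = -46
F(42)*9 + T(87, -63) = 42**2*9 - 46 = 1764*9 - 46 = 15876 - 46 = 15830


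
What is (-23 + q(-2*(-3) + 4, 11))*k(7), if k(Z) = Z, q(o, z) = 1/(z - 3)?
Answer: -1281/8 ≈ -160.13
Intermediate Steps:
q(o, z) = 1/(-3 + z)
(-23 + q(-2*(-3) + 4, 11))*k(7) = (-23 + 1/(-3 + 11))*7 = (-23 + 1/8)*7 = (-23 + ⅛)*7 = -183/8*7 = -1281/8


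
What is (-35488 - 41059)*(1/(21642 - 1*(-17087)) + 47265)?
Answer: -140121287959742/38729 ≈ -3.6180e+9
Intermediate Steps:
(-35488 - 41059)*(1/(21642 - 1*(-17087)) + 47265) = -76547*(1/(21642 + 17087) + 47265) = -76547*(1/38729 + 47265) = -76547*1830526186/38729 = -140121287959742/38729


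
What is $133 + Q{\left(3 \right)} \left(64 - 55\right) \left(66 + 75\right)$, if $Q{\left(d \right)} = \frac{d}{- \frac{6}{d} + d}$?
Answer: $3940$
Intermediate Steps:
$Q{\left(d \right)} = \frac{d}{d - \frac{6}{d}}$
$133 + Q{\left(3 \right)} \left(64 - 55\right) \left(66 + 75\right) = 133 + \frac{3^{2}}{-6 + 3^{2}} \left(64 - 55\right) \left(66 + 75\right) = 133 + \frac{9}{-6 + 9} \cdot 9 \cdot 141 = 133 + \frac{9}{3} \cdot 1269 = 133 + 9 \cdot \frac{1}{3} \cdot 1269 = 133 + 3 \cdot 1269 = 133 + 3807 = 3940$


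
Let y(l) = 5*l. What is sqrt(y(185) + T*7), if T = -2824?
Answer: I*sqrt(18843) ≈ 137.27*I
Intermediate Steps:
sqrt(y(185) + T*7) = sqrt(5*185 - 2824*7) = sqrt(925 - 19768) = sqrt(-18843) = I*sqrt(18843)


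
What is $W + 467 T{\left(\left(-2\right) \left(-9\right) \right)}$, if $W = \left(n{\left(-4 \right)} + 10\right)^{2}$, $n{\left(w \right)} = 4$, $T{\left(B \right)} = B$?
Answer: $8602$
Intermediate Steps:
$W = 196$ ($W = \left(4 + 10\right)^{2} = 14^{2} = 196$)
$W + 467 T{\left(\left(-2\right) \left(-9\right) \right)} = 196 + 467 \left(\left(-2\right) \left(-9\right)\right) = 196 + 467 \cdot 18 = 196 + 8406 = 8602$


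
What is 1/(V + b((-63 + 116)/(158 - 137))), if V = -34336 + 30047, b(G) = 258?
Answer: -1/4031 ≈ -0.00024808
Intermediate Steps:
V = -4289
1/(V + b((-63 + 116)/(158 - 137))) = 1/(-4289 + 258) = 1/(-4031) = -1/4031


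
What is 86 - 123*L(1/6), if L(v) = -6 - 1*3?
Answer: 1193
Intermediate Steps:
L(v) = -9 (L(v) = -6 - 3 = -9)
86 - 123*L(1/6) = 86 - 123*(-9) = 86 + 1107 = 1193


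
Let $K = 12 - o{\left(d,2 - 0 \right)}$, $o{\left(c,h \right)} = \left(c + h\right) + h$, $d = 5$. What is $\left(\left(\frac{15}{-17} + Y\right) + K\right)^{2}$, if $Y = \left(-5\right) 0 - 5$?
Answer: $\frac{2401}{289} \approx 8.308$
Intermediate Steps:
$Y = -5$ ($Y = 0 - 5 = -5$)
$o{\left(c,h \right)} = c + 2 h$
$K = 3$ ($K = 12 - \left(5 + 2 \left(2 - 0\right)\right) = 12 - \left(5 + 2 \left(2 + 0\right)\right) = 12 - \left(5 + 2 \cdot 2\right) = 12 - \left(5 + 4\right) = 12 - 9 = 3$)
$\left(\left(\frac{15}{-17} + Y\right) + K\right)^{2} = \left(\left(\frac{15}{-17} - 5\right) + 3\right)^{2} = \left(\left(15 \left(- \frac{1}{17}\right) - 5\right) + 3\right)^{2} = \left(\left(- \frac{15}{17} - 5\right) + 3\right)^{2} = \left(- \frac{100}{17} + 3\right)^{2} = \left(- \frac{49}{17}\right)^{2} = \frac{2401}{289}$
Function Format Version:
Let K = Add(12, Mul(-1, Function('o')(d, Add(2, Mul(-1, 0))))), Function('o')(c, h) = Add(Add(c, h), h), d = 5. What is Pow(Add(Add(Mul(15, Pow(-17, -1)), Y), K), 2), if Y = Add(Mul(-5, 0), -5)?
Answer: Rational(2401, 289) ≈ 8.3080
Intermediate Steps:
Y = -5 (Y = Add(0, -5) = -5)
Function('o')(c, h) = Add(c, Mul(2, h))
K = 3 (K = Add(12, Mul(-1, Add(5, Mul(2, Add(2, Mul(-1, 0)))))) = Add(12, Mul(-1, Add(5, Mul(2, Add(2, 0))))) = Add(12, Mul(-1, Add(5, Mul(2, 2)))) = Add(12, Mul(-1, Add(5, 4))) = Add(12, Mul(-1, 9)) = Add(12, -9) = 3)
Pow(Add(Add(Mul(15, Pow(-17, -1)), Y), K), 2) = Pow(Add(Add(Mul(15, Pow(-17, -1)), -5), 3), 2) = Pow(Add(Add(Mul(15, Rational(-1, 17)), -5), 3), 2) = Pow(Add(Add(Rational(-15, 17), -5), 3), 2) = Pow(Add(Rational(-100, 17), 3), 2) = Pow(Rational(-49, 17), 2) = Rational(2401, 289)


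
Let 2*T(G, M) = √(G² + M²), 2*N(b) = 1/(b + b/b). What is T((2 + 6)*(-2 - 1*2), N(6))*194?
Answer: 97*√200705/14 ≈ 3104.0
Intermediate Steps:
N(b) = 1/(2*(1 + b)) (N(b) = 1/(2*(b + b/b)) = 1/(2*(b + 1)) = 1/(2*(1 + b)))
T(G, M) = √(G² + M²)/2
T((2 + 6)*(-2 - 1*2), N(6))*194 = (√(((2 + 6)*(-2 - 1*2))² + (1/(2*(1 + 6)))²)/2)*194 = (√((8*(-2 - 2))² + ((½)/7)²)/2)*194 = (√((8*(-4))² + ((½)*(⅐))²)/2)*194 = (√((-32)² + (1/14)²)/2)*194 = (√(1024 + 1/196)/2)*194 = (√(200705/196)/2)*194 = ((√200705/14)/2)*194 = (√200705/28)*194 = 97*√200705/14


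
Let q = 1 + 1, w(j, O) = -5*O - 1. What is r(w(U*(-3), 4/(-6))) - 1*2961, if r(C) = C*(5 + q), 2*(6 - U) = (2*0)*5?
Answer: -8834/3 ≈ -2944.7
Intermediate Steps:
U = 6 (U = 6 - 2*0*5/2 = 6 - 0*5 = 6 - ½*0 = 6 + 0 = 6)
w(j, O) = -1 - 5*O
q = 2
r(C) = 7*C (r(C) = C*(5 + 2) = C*7 = 7*C)
r(w(U*(-3), 4/(-6))) - 1*2961 = 7*(-1 - 20/(-6)) - 1*2961 = 7*(-1 - 20*(-1)/6) - 2961 = 7*(-1 - 5*(-⅔)) - 2961 = 7*(-1 + 10/3) - 2961 = 7*(7/3) - 2961 = 49/3 - 2961 = -8834/3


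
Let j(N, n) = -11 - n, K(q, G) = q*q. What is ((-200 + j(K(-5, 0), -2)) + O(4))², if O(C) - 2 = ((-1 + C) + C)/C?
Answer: 674041/16 ≈ 42128.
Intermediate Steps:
K(q, G) = q²
O(C) = 2 + (-1 + 2*C)/C (O(C) = 2 + ((-1 + C) + C)/C = 2 + (-1 + 2*C)/C)
((-200 + j(K(-5, 0), -2)) + O(4))² = ((-200 + (-11 - 1*(-2))) + (4 - 1/4))² = ((-200 + (-11 + 2)) + (4 - 1*¼))² = ((-200 - 9) + (4 - ¼))² = (-209 + 15/4)² = (-821/4)² = 674041/16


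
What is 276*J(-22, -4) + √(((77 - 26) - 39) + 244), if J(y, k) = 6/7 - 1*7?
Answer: -11756/7 ≈ -1679.4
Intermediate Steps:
J(y, k) = -43/7 (J(y, k) = 6*(⅐) - 7 = 6/7 - 7 = -43/7)
276*J(-22, -4) + √(((77 - 26) - 39) + 244) = 276*(-43/7) + √(((77 - 26) - 39) + 244) = -11868/7 + √((51 - 39) + 244) = -11868/7 + √(12 + 244) = -11868/7 + √256 = -11868/7 + 16 = -11756/7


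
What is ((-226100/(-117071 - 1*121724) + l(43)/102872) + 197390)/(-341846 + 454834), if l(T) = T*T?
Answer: 969794413134951/555117258057824 ≈ 1.7470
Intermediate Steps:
l(T) = T²
((-226100/(-117071 - 1*121724) + l(43)/102872) + 197390)/(-341846 + 454834) = ((-226100/(-117071 - 1*121724) + 43²/102872) + 197390)/(-341846 + 454834) = ((-226100/(-117071 - 121724) + 1849*(1/102872)) + 197390)/112988 = ((-226100/(-238795) + 1849/102872) + 197390)*(1/112988) = ((-226100*(-1/238795) + 1849/102872) + 197390)*(1/112988) = ((45220/47759 + 1849/102872) + 197390)*(1/112988) = (4740178231/4913063848 + 197390)*(1/112988) = (969794413134951/4913063848)*(1/112988) = 969794413134951/555117258057824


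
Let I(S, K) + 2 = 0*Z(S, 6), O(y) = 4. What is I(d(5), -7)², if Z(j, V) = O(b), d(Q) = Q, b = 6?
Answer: 4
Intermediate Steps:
Z(j, V) = 4
I(S, K) = -2 (I(S, K) = -2 + 0*4 = -2 + 0 = -2)
I(d(5), -7)² = (-2)² = 4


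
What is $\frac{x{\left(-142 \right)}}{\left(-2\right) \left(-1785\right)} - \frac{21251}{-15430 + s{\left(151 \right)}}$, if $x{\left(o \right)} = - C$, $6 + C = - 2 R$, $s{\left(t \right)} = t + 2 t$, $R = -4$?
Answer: $\frac{2230474}{1572585} \approx 1.4183$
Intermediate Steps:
$s{\left(t \right)} = 3 t$
$C = 2$ ($C = -6 - -8 = -6 + 8 = 2$)
$x{\left(o \right)} = -2$ ($x{\left(o \right)} = \left(-1\right) 2 = -2$)
$\frac{x{\left(-142 \right)}}{\left(-2\right) \left(-1785\right)} - \frac{21251}{-15430 + s{\left(151 \right)}} = - \frac{2}{\left(-2\right) \left(-1785\right)} - \frac{21251}{-15430 + 3 \cdot 151} = - \frac{2}{3570} - \frac{21251}{-15430 + 453} = \left(-2\right) \frac{1}{3570} - \frac{21251}{-14977} = - \frac{1}{1785} - - \frac{21251}{14977} = - \frac{1}{1785} + \frac{21251}{14977} = \frac{2230474}{1572585}$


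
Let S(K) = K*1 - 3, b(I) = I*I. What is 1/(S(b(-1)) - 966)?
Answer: -1/968 ≈ -0.0010331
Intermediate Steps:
b(I) = I²
S(K) = -3 + K (S(K) = K - 3 = -3 + K)
1/(S(b(-1)) - 966) = 1/((-3 + (-1)²) - 966) = 1/((-3 + 1) - 966) = 1/(-2 - 966) = 1/(-968) = -1/968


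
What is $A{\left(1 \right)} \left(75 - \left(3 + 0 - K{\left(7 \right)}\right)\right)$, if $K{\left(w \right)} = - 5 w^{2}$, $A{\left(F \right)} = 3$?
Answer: $-519$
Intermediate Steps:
$A{\left(1 \right)} \left(75 - \left(3 + 0 - K{\left(7 \right)}\right)\right) = 3 \left(75 - \left(3 + 0 + 245\right)\right) = 3 \left(75 - 248\right) = 3 \left(-173\right) = -519$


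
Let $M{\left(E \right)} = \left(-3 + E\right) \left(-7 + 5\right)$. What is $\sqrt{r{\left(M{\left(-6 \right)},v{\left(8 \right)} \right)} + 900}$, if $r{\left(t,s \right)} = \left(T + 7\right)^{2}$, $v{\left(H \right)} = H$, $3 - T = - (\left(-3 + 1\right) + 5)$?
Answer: $\sqrt{1069} \approx 32.696$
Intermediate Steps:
$M{\left(E \right)} = 6 - 2 E$ ($M{\left(E \right)} = \left(-3 + E\right) \left(-2\right) = 6 - 2 E$)
$T = 6$ ($T = 3 - - (\left(-3 + 1\right) + 5) = 3 - - (-2 + 5) = 3 - \left(-1\right) 3 = 3 - -3 = 3 + 3 = 6$)
$r{\left(t,s \right)} = 169$ ($r{\left(t,s \right)} = \left(6 + 7\right)^{2} = 13^{2} = 169$)
$\sqrt{r{\left(M{\left(-6 \right)},v{\left(8 \right)} \right)} + 900} = \sqrt{169 + 900} = \sqrt{1069}$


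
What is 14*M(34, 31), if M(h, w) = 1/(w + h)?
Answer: 14/65 ≈ 0.21538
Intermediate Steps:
M(h, w) = 1/(h + w)
14*M(34, 31) = 14/(34 + 31) = 14/65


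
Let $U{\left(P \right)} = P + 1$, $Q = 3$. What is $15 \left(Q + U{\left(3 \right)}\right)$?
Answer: $105$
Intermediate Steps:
$U{\left(P \right)} = 1 + P$
$15 \left(Q + U{\left(3 \right)}\right) = 15 \left(3 + \left(1 + 3\right)\right) = 15 \left(3 + 4\right) = 15 \cdot 7 = 105$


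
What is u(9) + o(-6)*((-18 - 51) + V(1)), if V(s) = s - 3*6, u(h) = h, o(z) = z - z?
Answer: 9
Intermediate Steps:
o(z) = 0
V(s) = -18 + s (V(s) = s - 18 = -18 + s)
u(9) + o(-6)*((-18 - 51) + V(1)) = 9 + 0*((-18 - 51) + (-18 + 1)) = 9 + 0*(-69 - 17) = 9 + 0*(-86) = 9 + 0 = 9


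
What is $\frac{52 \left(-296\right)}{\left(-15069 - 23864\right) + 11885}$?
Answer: $\frac{1924}{3381} \approx 0.56906$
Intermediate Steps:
$\frac{52 \left(-296\right)}{\left(-15069 - 23864\right) + 11885} = - \frac{15392}{-38933 + 11885} = - \frac{15392}{-27048} = \left(-15392\right) \left(- \frac{1}{27048}\right) = \frac{1924}{3381}$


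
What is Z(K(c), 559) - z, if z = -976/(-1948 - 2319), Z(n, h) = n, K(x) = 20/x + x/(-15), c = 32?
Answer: -889447/512040 ≈ -1.7371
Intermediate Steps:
K(x) = 20/x - x/15 (K(x) = 20/x + x*(-1/15) = 20/x - x/15)
z = 976/4267 (z = -976/(-4267) = -976*(-1/4267) = 976/4267 ≈ 0.22873)
Z(K(c), 559) - z = (20/32 - 1/15*32) - 1*976/4267 = (20*(1/32) - 32/15) - 976/4267 = (5/8 - 32/15) - 976/4267 = -181/120 - 976/4267 = -889447/512040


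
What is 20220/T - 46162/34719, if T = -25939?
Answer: -1899414298/900576141 ≈ -2.1091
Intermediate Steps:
20220/T - 46162/34719 = 20220/(-25939) - 46162/34719 = 20220*(-1/25939) - 46162*1/34719 = -20220/25939 - 46162/34719 = -1899414298/900576141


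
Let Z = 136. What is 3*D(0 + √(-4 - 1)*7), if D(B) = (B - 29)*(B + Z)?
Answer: -12567 + 2247*I*√5 ≈ -12567.0 + 5024.4*I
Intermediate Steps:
D(B) = (-29 + B)*(136 + B) (D(B) = (B - 29)*(B + 136) = (-29 + B)*(136 + B))
3*D(0 + √(-4 - 1)*7) = 3*(-3944 + (0 + √(-4 - 1)*7)² + 107*(0 + √(-4 - 1)*7)) = 3*(-3944 + (0 + √(-5)*7)² + 107*(0 + √(-5)*7)) = 3*(-3944 + (0 + (I*√5)*7)² + 107*(0 + (I*√5)*7)) = 3*(-3944 + (0 + 7*I*√5)² + 107*(0 + 7*I*√5)) = 3*(-3944 + (7*I*√5)² + 107*(7*I*√5)) = 3*(-3944 - 245 + 749*I*√5) = 3*(-4189 + 749*I*√5) = -12567 + 2247*I*√5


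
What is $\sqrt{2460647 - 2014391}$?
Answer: $12 \sqrt{3099} \approx 668.02$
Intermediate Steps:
$\sqrt{2460647 - 2014391} = \sqrt{446256} = 12 \sqrt{3099}$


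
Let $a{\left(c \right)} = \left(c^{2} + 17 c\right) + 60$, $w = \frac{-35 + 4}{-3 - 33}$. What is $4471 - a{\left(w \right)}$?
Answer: $\frac{5696723}{1296} \approx 4395.6$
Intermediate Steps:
$w = \frac{31}{36}$ ($w = - \frac{31}{-36} = \left(-31\right) \left(- \frac{1}{36}\right) = \frac{31}{36} \approx 0.86111$)
$a{\left(c \right)} = 60 + c^{2} + 17 c$
$4471 - a{\left(w \right)} = 4471 - \left(60 + \left(\frac{31}{36}\right)^{2} + 17 \cdot \frac{31}{36}\right) = 4471 - \left(60 + \frac{961}{1296} + \frac{527}{36}\right) = 4471 - \frac{97693}{1296} = \frac{5696723}{1296}$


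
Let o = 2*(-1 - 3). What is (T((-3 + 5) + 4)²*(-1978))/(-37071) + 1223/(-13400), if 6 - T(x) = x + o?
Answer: 1650994967/496751400 ≈ 3.3236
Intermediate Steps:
o = -8 (o = 2*(-4) = -8)
T(x) = 14 - x (T(x) = 6 - (x - 8) = 6 - (-8 + x) = 6 + (8 - x) = 14 - x)
(T((-3 + 5) + 4)²*(-1978))/(-37071) + 1223/(-13400) = ((14 - ((-3 + 5) + 4))²*(-1978))/(-37071) + 1223/(-13400) = ((14 - (2 + 4))²*(-1978))*(-1/37071) + 1223*(-1/13400) = ((14 - 1*6)²*(-1978))*(-1/37071) - 1223/13400 = ((14 - 6)²*(-1978))*(-1/37071) - 1223/13400 = (8²*(-1978))*(-1/37071) - 1223/13400 = (64*(-1978))*(-1/37071) - 1223/13400 = -126592*(-1/37071) - 1223/13400 = 126592/37071 - 1223/13400 = 1650994967/496751400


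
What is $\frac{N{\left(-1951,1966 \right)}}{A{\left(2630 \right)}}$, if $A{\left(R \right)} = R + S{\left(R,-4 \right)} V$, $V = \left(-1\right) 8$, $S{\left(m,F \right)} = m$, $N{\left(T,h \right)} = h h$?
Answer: $- \frac{1932578}{9205} \approx -209.95$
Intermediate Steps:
$N{\left(T,h \right)} = h^{2}$
$V = -8$
$A{\left(R \right)} = - 7 R$ ($A{\left(R \right)} = R + R \left(-8\right) = R - 8 R = - 7 R$)
$\frac{N{\left(-1951,1966 \right)}}{A{\left(2630 \right)}} = \frac{1966^{2}}{\left(-7\right) 2630} = \frac{3865156}{-18410} = 3865156 \left(- \frac{1}{18410}\right) = - \frac{1932578}{9205}$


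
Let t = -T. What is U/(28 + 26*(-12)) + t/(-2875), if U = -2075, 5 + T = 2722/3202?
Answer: 9549078729/1307216500 ≈ 7.3049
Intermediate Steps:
T = -6644/1601 (T = -5 + 2722/3202 = -5 + 2722*(1/3202) = -5 + 1361/1601 = -6644/1601 ≈ -4.1499)
t = 6644/1601 (t = -1*(-6644/1601) = 6644/1601 ≈ 4.1499)
U/(28 + 26*(-12)) + t/(-2875) = -2075/(28 + 26*(-12)) + (6644/1601)/(-2875) = -2075/(28 - 312) + (6644/1601)*(-1/2875) = -2075/(-284) - 6644/4602875 = -2075*(-1/284) - 6644/4602875 = 2075/284 - 6644/4602875 = 9549078729/1307216500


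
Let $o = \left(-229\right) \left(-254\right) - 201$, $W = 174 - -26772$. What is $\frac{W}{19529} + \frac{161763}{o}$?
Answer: $\frac{4720994517}{1131998485} \approx 4.1705$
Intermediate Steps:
$W = 26946$ ($W = 174 + 26772 = 26946$)
$o = 57965$ ($o = 58166 - 201 = 57965$)
$\frac{W}{19529} + \frac{161763}{o} = \frac{26946}{19529} + \frac{161763}{57965} = \frac{4720994517}{1131998485}$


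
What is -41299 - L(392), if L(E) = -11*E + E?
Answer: -37379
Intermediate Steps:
L(E) = -10*E
-41299 - L(392) = -41299 - (-10)*392 = -41299 - 1*(-3920) = -41299 + 3920 = -37379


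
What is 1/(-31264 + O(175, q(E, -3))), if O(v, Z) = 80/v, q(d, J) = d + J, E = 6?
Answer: -35/1094224 ≈ -3.1986e-5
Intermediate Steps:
q(d, J) = J + d
1/(-31264 + O(175, q(E, -3))) = 1/(-31264 + 80/175) = 1/(-31264 + 80*(1/175)) = 1/(-31264 + 16/35) = 1/(-1094224/35) = -35/1094224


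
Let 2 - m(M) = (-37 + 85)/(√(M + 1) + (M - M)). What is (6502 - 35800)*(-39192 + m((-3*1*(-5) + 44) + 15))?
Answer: 1148188620 + 468768*√3/5 ≈ 1.1484e+9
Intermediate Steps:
m(M) = 2 - 48/√(1 + M) (m(M) = 2 - (-37 + 85)/(√(M + 1) + (M - M)) = 2 - 48/(√(1 + M) + 0) = 2 - 48/(√(1 + M)) = 2 - 48/√(1 + M))
(6502 - 35800)*(-39192 + m((-3*1*(-5) + 44) + 15)) = (6502 - 35800)*(-39192 + (2 - 48/√(1 + ((-3*1*(-5) + 44) + 15)))) = -29298*(-39192 + (2 - 48/√(1 + ((-3*(-5) + 44) + 15)))) = -29298*(-39192 + (2 - 48/√(1 + ((15 + 44) + 15)))) = -29298*(-39192 + (2 - 48/√(1 + (59 + 15)))) = -29298*(-39192 + (2 - 48/√(1 + 74))) = -29298*(-39192 + (2 - 16*√3/5)) = -29298*(-39190 - 16*√3/5) = 1148188620 + 468768*√3/5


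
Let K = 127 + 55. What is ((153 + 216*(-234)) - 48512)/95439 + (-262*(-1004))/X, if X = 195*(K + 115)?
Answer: 6459023609/1842449895 ≈ 3.5057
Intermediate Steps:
K = 182
X = 57915 (X = 195*(182 + 115) = 195*297 = 57915)
((153 + 216*(-234)) - 48512)/95439 + (-262*(-1004))/X = ((153 + 216*(-234)) - 48512)/95439 - 262*(-1004)/57915 = ((153 - 50544) - 48512)*(1/95439) + 263048*(1/57915) = (-50391 - 48512)*(1/95439) + 263048/57915 = -98903*1/95439 + 263048/57915 = -98903/95439 + 263048/57915 = 6459023609/1842449895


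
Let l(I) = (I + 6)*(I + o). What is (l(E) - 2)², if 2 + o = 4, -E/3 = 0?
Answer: 100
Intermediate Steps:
E = 0 (E = -3*0 = 0)
o = 2 (o = -2 + 4 = 2)
l(I) = (2 + I)*(6 + I) (l(I) = (I + 6)*(I + 2) = (6 + I)*(2 + I) = (2 + I)*(6 + I))
(l(E) - 2)² = ((12 + 0² + 8*0) - 2)² = ((12 + 0 + 0) - 2)² = (12 - 2)² = 10² = 100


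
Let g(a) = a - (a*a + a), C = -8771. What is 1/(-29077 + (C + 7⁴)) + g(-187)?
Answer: -1239546144/35447 ≈ -34969.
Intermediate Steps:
g(a) = -a² (g(a) = a - (a² + a) = a - (a + a²) = a + (-a - a²) = -a²)
1/(-29077 + (C + 7⁴)) + g(-187) = 1/(-29077 + (-8771 + 7⁴)) - 1*(-187)² = 1/(-29077 + (-8771 + 2401)) - 1*34969 = 1/(-29077 - 6370) - 34969 = 1/(-35447) - 34969 = -1/35447 - 34969 = -1239546144/35447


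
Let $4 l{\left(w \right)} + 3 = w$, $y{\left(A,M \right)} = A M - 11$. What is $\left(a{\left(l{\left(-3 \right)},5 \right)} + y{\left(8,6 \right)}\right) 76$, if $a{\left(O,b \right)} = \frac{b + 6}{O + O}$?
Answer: $\frac{7600}{3} \approx 2533.3$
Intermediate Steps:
$y{\left(A,M \right)} = -11 + A M$
$l{\left(w \right)} = - \frac{3}{4} + \frac{w}{4}$
$a{\left(O,b \right)} = \frac{6 + b}{2 O}$
$\left(a{\left(l{\left(-3 \right)},5 \right)} + y{\left(8,6 \right)}\right) 76 = \left(\frac{6 + 5}{2 \left(- \frac{3}{4} + \frac{1}{4} \left(-3\right)\right)} + \left(-11 + 8 \cdot 6\right)\right) 76 = \left(\frac{1}{2} \frac{1}{- \frac{3}{4} - \frac{3}{4}} \cdot 11 + \left(-11 + 48\right)\right) 76 = \left(\frac{1}{2} \frac{1}{- \frac{3}{2}} \cdot 11 + 37\right) 76 = \left(\frac{1}{2} \left(- \frac{2}{3}\right) 11 + 37\right) 76 = \left(- \frac{11}{3} + 37\right) 76 = \frac{100}{3} \cdot 76 = \frac{7600}{3}$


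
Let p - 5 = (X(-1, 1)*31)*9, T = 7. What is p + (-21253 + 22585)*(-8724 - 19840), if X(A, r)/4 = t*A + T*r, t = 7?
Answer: -38047243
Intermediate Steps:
X(A, r) = 28*A + 28*r (X(A, r) = 4*(7*A + 7*r) = 28*A + 28*r)
p = 5 (p = 5 + ((28*(-1) + 28*1)*31)*9 = 5 + ((-28 + 28)*31)*9 = 5 + (0*31)*9 = 5 + 0*9 = 5 + 0 = 5)
p + (-21253 + 22585)*(-8724 - 19840) = 5 + (-21253 + 22585)*(-8724 - 19840) = 5 + 1332*(-28564) = 5 - 38047248 = -38047243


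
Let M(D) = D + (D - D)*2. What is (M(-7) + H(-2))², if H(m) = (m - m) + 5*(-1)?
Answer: 144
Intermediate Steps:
M(D) = D (M(D) = D + 0*2 = D + 0 = D)
H(m) = -5 (H(m) = 0 - 5 = -5)
(M(-7) + H(-2))² = (-7 - 5)² = (-12)² = 144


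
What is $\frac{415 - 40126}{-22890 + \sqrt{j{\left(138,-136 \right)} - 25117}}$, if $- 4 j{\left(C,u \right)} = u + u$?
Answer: $\frac{908984790}{523977149} + \frac{39711 i \sqrt{25049}}{523977149} \approx 1.7348 + 0.011995 i$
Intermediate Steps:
$j{\left(C,u \right)} = - \frac{u}{2}$ ($j{\left(C,u \right)} = - \frac{u + u}{4} = - \frac{2 u}{4} = - \frac{u}{2}$)
$\frac{415 - 40126}{-22890 + \sqrt{j{\left(138,-136 \right)} - 25117}} = \frac{415 - 40126}{-22890 + \sqrt{\left(- \frac{1}{2}\right) \left(-136\right) - 25117}} = - \frac{39711}{-22890 + \sqrt{68 - 25117}} = - \frac{39711}{-22890 + \sqrt{-25049}} = - \frac{39711}{-22890 + i \sqrt{25049}}$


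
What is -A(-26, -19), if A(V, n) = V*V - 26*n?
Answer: -1170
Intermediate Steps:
A(V, n) = V**2 - 26*n
-A(-26, -19) = -((-26)**2 - 26*(-19)) = -(676 + 494) = -1*1170 = -1170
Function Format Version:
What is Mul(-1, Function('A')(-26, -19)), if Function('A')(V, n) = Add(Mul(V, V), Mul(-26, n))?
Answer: -1170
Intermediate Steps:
Function('A')(V, n) = Add(Pow(V, 2), Mul(-26, n))
Mul(-1, Function('A')(-26, -19)) = Mul(-1, Add(Pow(-26, 2), Mul(-26, -19))) = Mul(-1, Add(676, 494)) = Mul(-1, 1170) = -1170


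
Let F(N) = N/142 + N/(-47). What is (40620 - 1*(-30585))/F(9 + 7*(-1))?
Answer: -47522217/19 ≈ -2.5012e+6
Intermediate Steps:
F(N) = -95*N/6674 (F(N) = N*(1/142) + N*(-1/47) = N/142 - N/47 = -95*N/6674)
(40620 - 1*(-30585))/F(9 + 7*(-1)) = (40620 - 1*(-30585))/((-95*(9 + 7*(-1))/6674)) = (40620 + 30585)/((-95*(9 - 7)/6674)) = 71205/((-95/6674*2)) = 71205/(-95/3337) = 71205*(-3337/95) = -47522217/19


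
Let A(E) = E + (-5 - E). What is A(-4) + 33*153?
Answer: 5044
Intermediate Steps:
A(E) = -5
A(-4) + 33*153 = -5 + 33*153 = -5 + 5049 = 5044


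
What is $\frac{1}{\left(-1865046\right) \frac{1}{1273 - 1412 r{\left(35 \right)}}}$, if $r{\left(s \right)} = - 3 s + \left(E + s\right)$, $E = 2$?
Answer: $- \frac{97289}{1865046} \approx -0.052164$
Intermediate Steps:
$r{\left(s \right)} = 2 - 2 s$ ($r{\left(s \right)} = - 3 s + \left(2 + s\right) = 2 - 2 s$)
$\frac{1}{\left(-1865046\right) \frac{1}{1273 - 1412 r{\left(35 \right)}}} = \frac{1}{\left(-1865046\right) \frac{1}{1273 - 1412 \left(2 - 70\right)}} = \frac{1}{\left(-1865046\right) \frac{1}{1273 - -96016}} = \frac{1}{\left(-1865046\right) \frac{1}{1273 + 96016}} = \frac{1}{\left(-1865046\right) \frac{1}{97289}} = \frac{1}{- \frac{1865046}{97289}} = - \frac{97289}{1865046}$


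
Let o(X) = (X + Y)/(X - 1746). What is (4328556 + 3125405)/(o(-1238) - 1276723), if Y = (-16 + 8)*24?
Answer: -11121309812/1904870001 ≈ -5.8384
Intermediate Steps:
Y = -192 (Y = -8*24 = -192)
o(X) = (-192 + X)/(-1746 + X) (o(X) = (X - 192)/(X - 1746) = (-192 + X)/(-1746 + X))
(4328556 + 3125405)/(o(-1238) - 1276723) = (4328556 + 3125405)/((-192 - 1238)/(-1746 - 1238) - 1276723) = 7453961/(-1430/(-2984) - 1276723) = 7453961/(-1/2984*(-1430) - 1276723) = 7453961/(715/1492 - 1276723) = 7453961/(-1904870001/1492) = 7453961*(-1492/1904870001) = -11121309812/1904870001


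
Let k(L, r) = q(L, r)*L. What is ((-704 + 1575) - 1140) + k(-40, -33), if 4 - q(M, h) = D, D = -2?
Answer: -509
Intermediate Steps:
q(M, h) = 6 (q(M, h) = 4 - 1*(-2) = 4 + 2 = 6)
k(L, r) = 6*L
((-704 + 1575) - 1140) + k(-40, -33) = ((-704 + 1575) - 1140) + 6*(-40) = (871 - 1140) - 240 = -269 - 240 = -509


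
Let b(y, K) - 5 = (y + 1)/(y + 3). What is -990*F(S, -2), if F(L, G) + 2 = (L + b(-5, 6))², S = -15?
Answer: -61380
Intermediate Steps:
b(y, K) = 5 + (1 + y)/(3 + y) (b(y, K) = 5 + (y + 1)/(y + 3) = 5 + (1 + y)/(3 + y))
F(L, G) = -2 + (7 + L)² (F(L, G) = -2 + (L + 2*(8 + 3*(-5))/(3 - 5))² = -2 + (L + 2*(8 - 15)/(-2))² = -2 + (L + 2*(-½)*(-7))² = -2 + (L + 7)² = -2 + (7 + L)²)
-990*F(S, -2) = -990*(-2 + (7 - 15)²) = -990*(-2 + (-8)²) = -990*(-2 + 64) = -990*62 = -61380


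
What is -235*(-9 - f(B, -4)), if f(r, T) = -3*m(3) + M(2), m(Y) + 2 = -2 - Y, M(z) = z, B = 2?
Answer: 7520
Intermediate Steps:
m(Y) = -4 - Y (m(Y) = -2 + (-2 - Y) = -4 - Y)
f(r, T) = 23 (f(r, T) = -3*(-4 - 1*3) + 2 = -3*(-4 - 3) + 2 = -3*(-7) + 2 = 21 + 2 = 23)
-235*(-9 - f(B, -4)) = -235*(-9 - 1*23) = -235*(-9 - 23) = -235*(-32) = -1*(-7520) = 7520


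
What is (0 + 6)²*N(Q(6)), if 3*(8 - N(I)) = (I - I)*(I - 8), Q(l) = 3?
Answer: 288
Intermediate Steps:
N(I) = 8 (N(I) = 8 - (I - I)*(I - 8)/3 = 8 - 0*(-8 + I) = 8 - ⅓*0 = 8 + 0 = 8)
(0 + 6)²*N(Q(6)) = (0 + 6)²*8 = 6²*8 = 36*8 = 288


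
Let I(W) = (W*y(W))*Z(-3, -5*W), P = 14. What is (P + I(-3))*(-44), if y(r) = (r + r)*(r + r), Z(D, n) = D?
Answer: -14872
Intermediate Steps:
y(r) = 4*r² (y(r) = (2*r)*(2*r) = 4*r²)
I(W) = -12*W³ (I(W) = (W*(4*W²))*(-3) = (4*W³)*(-3) = -12*W³)
(P + I(-3))*(-44) = (14 - 12*(-3)³)*(-44) = (14 - 12*(-27))*(-44) = (14 + 324)*(-44) = 338*(-44) = -14872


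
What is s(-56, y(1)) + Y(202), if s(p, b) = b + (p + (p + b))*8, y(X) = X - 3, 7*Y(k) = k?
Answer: -6196/7 ≈ -885.14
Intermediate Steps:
Y(k) = k/7
y(X) = -3 + X
s(p, b) = 9*b + 16*p (s(p, b) = b + (p + (b + p))*8 = b + (b + 2*p)*8 = b + (8*b + 16*p) = 9*b + 16*p)
s(-56, y(1)) + Y(202) = (9*(-3 + 1) + 16*(-56)) + (1/7)*202 = (9*(-2) - 896) + 202/7 = (-18 - 896) + 202/7 = -914 + 202/7 = -6196/7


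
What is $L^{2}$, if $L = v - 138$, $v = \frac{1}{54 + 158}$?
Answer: $\frac{855855025}{44944} \approx 19043.0$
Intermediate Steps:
$v = \frac{1}{212} \approx 0.004717$
$L = - \frac{29255}{212}$ ($L = \frac{1}{212} - 138 = - \frac{29255}{212} \approx -138.0$)
$L^{2} = \left(- \frac{29255}{212}\right)^{2} = \frac{855855025}{44944}$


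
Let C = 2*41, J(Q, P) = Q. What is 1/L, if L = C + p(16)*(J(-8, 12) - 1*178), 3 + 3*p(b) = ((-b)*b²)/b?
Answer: 1/16140 ≈ 6.1958e-5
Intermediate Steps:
C = 82
p(b) = -1 - b²/3 (p(b) = -1 + (((-b)*b²)/b)/3 = -1 + ((-b³)/b)/3 = -1 + (-b²)/3 = -1 - b²/3)
L = 16140 (L = 82 + (-1 - ⅓*16²)*(-8 - 1*178) = 82 + (-1 - ⅓*256)*(-8 - 178) = 82 + (-1 - 256/3)*(-186) = 82 - 259/3*(-186) = 82 + 16058 = 16140)
1/L = 1/16140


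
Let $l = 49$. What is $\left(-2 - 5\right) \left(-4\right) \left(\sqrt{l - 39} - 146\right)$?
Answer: $-4088 + 28 \sqrt{10} \approx -3999.5$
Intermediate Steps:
$\left(-2 - 5\right) \left(-4\right) \left(\sqrt{l - 39} - 146\right) = \left(-2 - 5\right) \left(-4\right) \left(\sqrt{49 - 39} - 146\right) = \left(-7\right) \left(-4\right) \left(\sqrt{10} - 146\right) = 28 \left(-146 + \sqrt{10}\right) = -4088 + 28 \sqrt{10}$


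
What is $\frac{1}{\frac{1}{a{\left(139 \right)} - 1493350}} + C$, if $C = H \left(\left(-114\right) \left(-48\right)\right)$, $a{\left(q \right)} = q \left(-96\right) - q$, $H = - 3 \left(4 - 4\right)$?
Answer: $-1506833$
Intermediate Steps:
$H = 0$ ($H = \left(-3\right) 0 = 0$)
$a{\left(q \right)} = - 97 q$ ($a{\left(q \right)} = - 96 q - q = - 97 q$)
$C = 0$ ($C = 0 \left(\left(-114\right) \left(-48\right)\right) = 0 \cdot 5472 = 0$)
$\frac{1}{\frac{1}{a{\left(139 \right)} - 1493350}} + C = \frac{1}{\frac{1}{\left(-97\right) 139 - 1493350}} + 0 = \frac{1}{\frac{1}{-13483 - 1493350}} + 0 = \frac{1}{\frac{1}{-1506833}} + 0 = \frac{1}{- \frac{1}{1506833}} + 0 = -1506833 + 0 = -1506833$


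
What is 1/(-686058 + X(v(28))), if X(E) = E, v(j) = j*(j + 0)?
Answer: -1/685274 ≈ -1.4593e-6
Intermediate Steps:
v(j) = j² (v(j) = j*j = j²)
1/(-686058 + X(v(28))) = 1/(-686058 + 28²) = 1/(-686058 + 784) = 1/(-685274) = -1/685274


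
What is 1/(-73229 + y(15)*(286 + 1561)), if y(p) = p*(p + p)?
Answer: 1/757921 ≈ 1.3194e-6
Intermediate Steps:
y(p) = 2*p² (y(p) = p*(2*p) = 2*p²)
1/(-73229 + y(15)*(286 + 1561)) = 1/(-73229 + (2*15²)*(286 + 1561)) = 1/(-73229 + (2*225)*1847) = 1/(-73229 + 450*1847) = 1/(-73229 + 831150) = 1/757921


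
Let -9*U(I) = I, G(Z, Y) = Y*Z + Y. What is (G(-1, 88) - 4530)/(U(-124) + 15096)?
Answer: -20385/67994 ≈ -0.29981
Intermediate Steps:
G(Z, Y) = Y + Y*Z
U(I) = -I/9
(G(-1, 88) - 4530)/(U(-124) + 15096) = (88*(1 - 1) - 4530)/(-⅑*(-124) + 15096) = (88*0 - 4530)/(124/9 + 15096) = (0 - 4530)/(135988/9) = -4530*9/135988 = -20385/67994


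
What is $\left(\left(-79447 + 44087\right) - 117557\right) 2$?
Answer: $-305834$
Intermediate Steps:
$\left(\left(-79447 + 44087\right) - 117557\right) 2 = \left(-35360 - 117557\right) 2 = \left(-152917\right) 2 = -305834$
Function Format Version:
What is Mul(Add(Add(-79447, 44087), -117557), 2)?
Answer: -305834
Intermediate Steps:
Mul(Add(Add(-79447, 44087), -117557), 2) = Mul(Add(-35360, -117557), 2) = Mul(-152917, 2) = -305834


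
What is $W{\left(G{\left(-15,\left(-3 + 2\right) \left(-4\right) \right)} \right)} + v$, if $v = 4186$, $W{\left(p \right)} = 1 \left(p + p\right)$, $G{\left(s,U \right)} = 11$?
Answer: $4208$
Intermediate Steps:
$W{\left(p \right)} = 2 p$ ($W{\left(p \right)} = 1 \cdot 2 p = 2 p$)
$W{\left(G{\left(-15,\left(-3 + 2\right) \left(-4\right) \right)} \right)} + v = 2 \cdot 11 + 4186 = 22 + 4186 = 4208$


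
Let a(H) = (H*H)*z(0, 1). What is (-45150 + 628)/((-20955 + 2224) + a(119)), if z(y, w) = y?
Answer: 44522/18731 ≈ 2.3769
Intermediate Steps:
a(H) = 0 (a(H) = (H*H)*0 = H²*0 = 0)
(-45150 + 628)/((-20955 + 2224) + a(119)) = (-45150 + 628)/((-20955 + 2224) + 0) = -44522/(-18731 + 0) = -44522/(-18731) = -44522*(-1/18731) = 44522/18731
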